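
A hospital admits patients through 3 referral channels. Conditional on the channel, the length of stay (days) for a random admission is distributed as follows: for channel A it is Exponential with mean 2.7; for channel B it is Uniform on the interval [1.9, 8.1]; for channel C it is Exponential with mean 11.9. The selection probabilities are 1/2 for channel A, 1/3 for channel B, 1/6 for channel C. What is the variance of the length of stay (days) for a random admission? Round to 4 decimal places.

Per component, A: μ=2.7, E[X²]=14.58; B: μ=5, E[X²]=28.2033; C: μ=11.9, E[X²]=283.22.
E[X] = 0.5·2.7 + 0.333333·5 + 0.166667·11.9 = 5.
E[X²] = 0.5·14.58 + 0.333333·28.2033 + 0.166667·283.22 = 63.8944.
Var(X) = E[X²] − (E[X])² = 63.8944 − 25 = 38.8944.

38.8944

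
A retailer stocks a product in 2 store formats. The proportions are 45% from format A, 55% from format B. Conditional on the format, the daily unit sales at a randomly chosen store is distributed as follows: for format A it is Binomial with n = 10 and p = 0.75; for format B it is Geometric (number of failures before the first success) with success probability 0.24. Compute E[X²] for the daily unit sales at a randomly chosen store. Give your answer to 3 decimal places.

For each component E[X²] = Var + (mean)², giving A: 58.125; B: 23.2222.
Overall E[X²] = 0.45·58.125 + 0.55·23.2222 = 38.9285.

38.928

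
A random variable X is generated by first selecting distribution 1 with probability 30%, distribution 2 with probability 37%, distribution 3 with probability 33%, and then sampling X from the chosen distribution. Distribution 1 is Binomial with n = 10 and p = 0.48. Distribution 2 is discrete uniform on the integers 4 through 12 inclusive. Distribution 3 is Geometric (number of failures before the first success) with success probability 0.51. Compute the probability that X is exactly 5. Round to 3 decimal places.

Conditional on each component, P(X = 5): 1: 0.244131; 2: 0.111111; 3: 0.0144062.
By total probability, P(X = 5) = 0.3·0.244131 + 0.37·0.111111 + 0.33·0.0144062 = 0.119105.

0.119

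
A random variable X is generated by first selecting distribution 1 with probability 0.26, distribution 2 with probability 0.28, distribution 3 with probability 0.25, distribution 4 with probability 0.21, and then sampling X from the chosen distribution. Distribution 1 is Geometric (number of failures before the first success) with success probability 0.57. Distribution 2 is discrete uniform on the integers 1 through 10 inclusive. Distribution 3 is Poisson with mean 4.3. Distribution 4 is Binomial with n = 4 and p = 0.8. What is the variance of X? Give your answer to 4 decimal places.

Per component, 1: μ=0.754386, E[X²]=1.89258; 2: μ=5.5, E[X²]=38.5; 3: μ=4.3, E[X²]=22.79; 4: μ=3.2, E[X²]=10.88.
E[X] = 0.26·0.754386 + 0.28·5.5 + 0.25·4.3 + 0.21·3.2 = 3.48314.
E[X²] = 0.26·1.89258 + 0.28·38.5 + 0.25·22.79 + 0.21·10.88 = 19.2544.
Var(X) = E[X²] − (E[X])² = 19.2544 − 12.1323 = 7.1221.

7.1221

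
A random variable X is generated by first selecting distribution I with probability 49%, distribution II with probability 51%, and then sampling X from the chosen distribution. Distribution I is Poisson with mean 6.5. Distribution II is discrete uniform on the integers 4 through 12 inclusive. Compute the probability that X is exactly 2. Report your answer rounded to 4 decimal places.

0.0156

Conditional on each component, P(X = 2): I: 0.0317602; II: 0.
By total probability, P(X = 2) = 0.49·0.0317602 + 0.51·0 = 0.0155625.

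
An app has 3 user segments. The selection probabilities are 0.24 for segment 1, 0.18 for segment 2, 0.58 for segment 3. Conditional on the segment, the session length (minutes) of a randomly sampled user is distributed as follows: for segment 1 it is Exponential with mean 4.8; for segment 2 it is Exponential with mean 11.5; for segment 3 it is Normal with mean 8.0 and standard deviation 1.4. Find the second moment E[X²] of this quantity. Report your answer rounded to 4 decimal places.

96.9260

For each component E[X²] = Var + (mean)², giving 1: 46.08; 2: 264.5; 3: 65.96.
Overall E[X²] = 0.24·46.08 + 0.18·264.5 + 0.58·65.96 = 96.926.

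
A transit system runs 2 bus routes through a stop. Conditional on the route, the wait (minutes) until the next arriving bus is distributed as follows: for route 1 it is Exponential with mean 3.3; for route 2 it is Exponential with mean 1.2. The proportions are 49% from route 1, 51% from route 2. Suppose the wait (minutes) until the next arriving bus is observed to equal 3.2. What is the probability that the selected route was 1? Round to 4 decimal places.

0.6560

Likelihoods f(3.2 | ·): 1: 0.114908; 2: 0.0579029.
Posterior ∝ prior × likelihood. Numerator for 1: 0.49·0.114908 = 0.0563051.
Normalizing constant: 0.49·0.114908 + 0.51·0.0579029 = 0.0858356.
P(1 | observation) = 0.0563051 / 0.0858356 = 0.655965.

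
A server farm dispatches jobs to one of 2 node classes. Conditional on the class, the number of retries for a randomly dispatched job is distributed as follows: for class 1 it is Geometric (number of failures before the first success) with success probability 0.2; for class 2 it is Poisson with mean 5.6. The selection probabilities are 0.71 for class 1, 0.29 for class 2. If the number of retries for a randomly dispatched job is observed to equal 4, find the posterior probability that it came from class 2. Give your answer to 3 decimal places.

0.430

Likelihoods P(X=4 | ·): 1: 0.08192; 2: 0.151528.
Posterior ∝ prior × likelihood. Numerator for 2: 0.29·0.151528 = 0.043943.
Normalizing constant: 0.71·0.08192 + 0.29·0.151528 = 0.102106.
P(2 | observation) = 0.043943 / 0.102106 = 0.430366.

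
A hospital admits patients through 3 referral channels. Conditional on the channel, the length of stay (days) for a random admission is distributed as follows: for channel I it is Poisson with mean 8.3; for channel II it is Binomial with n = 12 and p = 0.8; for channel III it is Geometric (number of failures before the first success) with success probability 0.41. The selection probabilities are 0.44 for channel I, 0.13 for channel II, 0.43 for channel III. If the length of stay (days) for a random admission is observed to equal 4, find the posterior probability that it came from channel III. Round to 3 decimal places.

0.496

Likelihoods P(X=4 | ·): I: 0.0491425; II: 0.000519045; III: 0.0496812.
Posterior ∝ prior × likelihood. Numerator for III: 0.43·0.0496812 = 0.0213629.
Normalizing constant: 0.44·0.0491425 + 0.13·0.000519045 + 0.43·0.0496812 = 0.0430531.
P(III | observation) = 0.0213629 / 0.0430531 = 0.496199.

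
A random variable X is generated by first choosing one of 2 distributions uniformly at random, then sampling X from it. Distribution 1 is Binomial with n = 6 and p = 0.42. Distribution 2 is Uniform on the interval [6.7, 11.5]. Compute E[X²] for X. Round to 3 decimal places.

46.271

For each component E[X²] = Var + (mean)², giving 1: 7.812; 2: 84.73.
Overall E[X²] = 0.5·7.812 + 0.5·84.73 = 46.271.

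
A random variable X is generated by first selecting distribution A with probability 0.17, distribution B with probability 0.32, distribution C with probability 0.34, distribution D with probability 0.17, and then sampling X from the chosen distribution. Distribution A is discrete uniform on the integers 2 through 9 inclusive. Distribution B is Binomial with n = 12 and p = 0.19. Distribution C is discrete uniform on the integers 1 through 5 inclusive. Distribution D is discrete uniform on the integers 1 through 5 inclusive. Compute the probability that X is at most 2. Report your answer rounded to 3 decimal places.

Conditional on each component, P(X ≤ 2): A: 0.125; B: 0.593963; C: 0.4; D: 0.4.
By total probability, P(X ≤ 2) = 0.17·0.125 + 0.32·0.593963 + 0.34·0.4 + 0.17·0.4 = 0.415318.

0.415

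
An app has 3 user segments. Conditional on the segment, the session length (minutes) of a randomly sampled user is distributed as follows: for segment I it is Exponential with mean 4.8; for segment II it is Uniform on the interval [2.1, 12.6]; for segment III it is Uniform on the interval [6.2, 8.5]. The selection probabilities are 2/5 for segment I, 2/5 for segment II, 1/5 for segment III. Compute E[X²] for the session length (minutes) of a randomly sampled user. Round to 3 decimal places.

For each component E[X²] = Var + (mean)², giving I: 46.08; II: 63.21; III: 54.4633.
Overall E[X²] = 0.4·46.08 + 0.4·63.21 + 0.2·54.4633 = 54.6087.

54.609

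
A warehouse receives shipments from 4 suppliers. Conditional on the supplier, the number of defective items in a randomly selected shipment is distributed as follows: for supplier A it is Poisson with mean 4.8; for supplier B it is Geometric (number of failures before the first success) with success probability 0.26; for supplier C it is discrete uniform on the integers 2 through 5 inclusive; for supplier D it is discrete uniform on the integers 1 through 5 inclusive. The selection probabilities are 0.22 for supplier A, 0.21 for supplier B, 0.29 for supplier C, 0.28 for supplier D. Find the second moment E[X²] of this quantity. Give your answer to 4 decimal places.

For each component E[X²] = Var + (mean)², giving A: 27.84; B: 19.0473; C: 13.5; D: 11.
Overall E[X²] = 0.22·27.84 + 0.21·19.0473 + 0.29·13.5 + 0.28·11 = 17.1197.

17.1197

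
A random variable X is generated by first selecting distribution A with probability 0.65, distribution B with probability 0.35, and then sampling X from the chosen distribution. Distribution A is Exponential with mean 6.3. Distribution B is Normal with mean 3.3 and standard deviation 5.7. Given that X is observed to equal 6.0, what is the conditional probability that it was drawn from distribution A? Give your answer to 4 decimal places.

Likelihoods f(6.0 | ·): A: 0.0612415; B: 0.0625623.
Posterior ∝ prior × likelihood. Numerator for A: 0.65·0.0612415 = 0.039807.
Normalizing constant: 0.65·0.0612415 + 0.35·0.0625623 = 0.0617038.
P(A | observation) = 0.039807 / 0.0617038 = 0.64513.

0.6451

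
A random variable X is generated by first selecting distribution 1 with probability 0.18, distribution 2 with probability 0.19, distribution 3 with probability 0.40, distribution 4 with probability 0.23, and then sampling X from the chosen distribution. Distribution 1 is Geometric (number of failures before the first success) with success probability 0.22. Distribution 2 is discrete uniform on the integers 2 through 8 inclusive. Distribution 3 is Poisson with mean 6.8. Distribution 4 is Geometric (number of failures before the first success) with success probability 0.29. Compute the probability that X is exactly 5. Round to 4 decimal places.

0.1046

Conditional on each component, P(X = 5): 1: 0.0635178; 2: 0.142857; 3: 0.134946; 4: 0.0523227.
By total probability, P(X = 5) = 0.18·0.0635178 + 0.19·0.142857 + 0.4·0.134946 + 0.23·0.0523227 = 0.104589.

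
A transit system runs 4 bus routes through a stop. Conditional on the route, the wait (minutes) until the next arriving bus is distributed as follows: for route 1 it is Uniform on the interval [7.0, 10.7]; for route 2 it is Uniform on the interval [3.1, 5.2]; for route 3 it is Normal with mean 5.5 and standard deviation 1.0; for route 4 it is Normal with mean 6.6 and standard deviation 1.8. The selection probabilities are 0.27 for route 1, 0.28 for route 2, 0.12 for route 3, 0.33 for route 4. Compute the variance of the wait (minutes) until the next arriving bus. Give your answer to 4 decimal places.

4.7486

Per component, 1: μ=8.85, E[X²]=79.4633; 2: μ=4.15, E[X²]=17.59; 3: μ=5.5, E[X²]=31.25; 4: μ=6.6, E[X²]=46.8.
E[X] = 0.27·8.85 + 0.28·4.15 + 0.12·5.5 + 0.33·6.6 = 6.3895.
E[X²] = 0.27·79.4633 + 0.28·17.59 + 0.12·31.25 + 0.33·46.8 = 45.5743.
Var(X) = E[X²] − (E[X])² = 45.5743 − 40.8257 = 4.74859.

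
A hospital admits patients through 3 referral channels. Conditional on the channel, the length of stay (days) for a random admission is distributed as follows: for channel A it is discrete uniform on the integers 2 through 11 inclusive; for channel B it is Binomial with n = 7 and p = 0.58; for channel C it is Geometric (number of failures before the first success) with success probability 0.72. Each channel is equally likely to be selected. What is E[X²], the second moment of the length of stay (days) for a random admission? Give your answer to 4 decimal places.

23.1267

For each component E[X²] = Var + (mean)², giving A: 50.5; B: 18.1888; C: 0.691358.
Overall E[X²] = 0.333333·50.5 + 0.333333·18.1888 + 0.333333·0.691358 = 23.1267.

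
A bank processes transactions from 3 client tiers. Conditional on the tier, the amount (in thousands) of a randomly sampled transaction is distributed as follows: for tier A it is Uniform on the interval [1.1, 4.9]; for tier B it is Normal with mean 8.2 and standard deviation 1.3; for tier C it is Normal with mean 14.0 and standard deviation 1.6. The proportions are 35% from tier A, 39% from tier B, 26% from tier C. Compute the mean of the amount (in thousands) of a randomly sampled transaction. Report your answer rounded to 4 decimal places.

Component means — A: 3; B: 8.2; C: 14.
E[X] = 0.35·3 + 0.39·8.2 + 0.26·14 = 7.888.

7.8880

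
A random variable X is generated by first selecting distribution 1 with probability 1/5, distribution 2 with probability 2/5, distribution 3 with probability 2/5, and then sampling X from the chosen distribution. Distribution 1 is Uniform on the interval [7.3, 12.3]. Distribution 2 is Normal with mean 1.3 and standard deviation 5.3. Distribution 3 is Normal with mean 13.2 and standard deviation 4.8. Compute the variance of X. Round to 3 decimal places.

50.231

Per component, 1: μ=9.8, E[X²]=98.1233; 2: μ=1.3, E[X²]=29.78; 3: μ=13.2, E[X²]=197.28.
E[X] = 0.2·9.8 + 0.4·1.3 + 0.4·13.2 = 7.76.
E[X²] = 0.2·98.1233 + 0.4·29.78 + 0.4·197.28 = 110.449.
Var(X) = E[X²] − (E[X])² = 110.449 − 60.2176 = 50.2311.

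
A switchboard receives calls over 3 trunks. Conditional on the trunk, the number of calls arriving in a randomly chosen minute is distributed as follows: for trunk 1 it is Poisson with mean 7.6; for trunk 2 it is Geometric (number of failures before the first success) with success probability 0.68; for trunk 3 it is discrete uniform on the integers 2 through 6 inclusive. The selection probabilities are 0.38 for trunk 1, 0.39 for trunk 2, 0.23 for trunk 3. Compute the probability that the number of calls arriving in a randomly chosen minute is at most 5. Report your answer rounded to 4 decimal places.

Conditional on each trunk, P(X ≤ 5): 1: 0.230681; 2: 0.998926; 3: 0.8.
By total probability, P(X ≤ 5) = 0.38·0.230681 + 0.39·0.998926 + 0.23·0.8 = 0.66124.

0.6612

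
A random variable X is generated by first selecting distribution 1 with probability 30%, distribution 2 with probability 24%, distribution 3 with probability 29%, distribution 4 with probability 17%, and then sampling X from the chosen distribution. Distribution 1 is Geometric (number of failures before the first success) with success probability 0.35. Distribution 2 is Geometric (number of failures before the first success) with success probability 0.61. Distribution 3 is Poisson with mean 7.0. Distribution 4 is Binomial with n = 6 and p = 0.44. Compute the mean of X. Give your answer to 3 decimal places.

Component means — 1: 1.85714; 2: 0.639344; 3: 7; 4: 2.64.
E[X] = 0.3·1.85714 + 0.24·0.639344 + 0.29·7 + 0.17·2.64 = 3.18939.

3.189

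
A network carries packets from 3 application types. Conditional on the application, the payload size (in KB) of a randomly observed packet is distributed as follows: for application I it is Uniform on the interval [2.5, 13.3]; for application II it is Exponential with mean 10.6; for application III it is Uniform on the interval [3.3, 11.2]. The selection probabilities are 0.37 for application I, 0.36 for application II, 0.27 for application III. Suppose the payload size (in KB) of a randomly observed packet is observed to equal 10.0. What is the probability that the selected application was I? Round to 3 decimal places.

0.420

Likelihoods f(10.0 | ·): I: 0.0925926; II: 0.0367267; III: 0.126582.
Posterior ∝ prior × likelihood. Numerator for I: 0.37·0.0925926 = 0.0342593.
Normalizing constant: 0.37·0.0925926 + 0.36·0.0367267 + 0.27·0.126582 = 0.0816581.
P(I | observation) = 0.0342593 / 0.0816581 = 0.419545.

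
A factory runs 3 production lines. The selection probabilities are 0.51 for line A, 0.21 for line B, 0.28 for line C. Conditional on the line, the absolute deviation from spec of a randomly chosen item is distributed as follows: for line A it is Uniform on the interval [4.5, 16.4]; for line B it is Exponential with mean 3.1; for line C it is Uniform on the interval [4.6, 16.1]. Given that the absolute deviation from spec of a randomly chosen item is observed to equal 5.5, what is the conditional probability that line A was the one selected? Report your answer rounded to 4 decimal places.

Likelihoods f(5.5 | ·): A: 0.0840336; B: 0.0547162; C: 0.0869565.
Posterior ∝ prior × likelihood. Numerator for A: 0.51·0.0840336 = 0.0428571.
Normalizing constant: 0.51·0.0840336 + 0.21·0.0547162 + 0.28·0.0869565 = 0.0786954.
P(A | observation) = 0.0428571 / 0.0786954 = 0.544595.

0.5446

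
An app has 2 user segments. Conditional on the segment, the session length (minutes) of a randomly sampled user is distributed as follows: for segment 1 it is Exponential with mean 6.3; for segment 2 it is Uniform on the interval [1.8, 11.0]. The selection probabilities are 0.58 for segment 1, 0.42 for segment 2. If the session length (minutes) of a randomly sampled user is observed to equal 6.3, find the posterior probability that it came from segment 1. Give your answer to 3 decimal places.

0.426

Likelihoods f(6.3 | ·): 1: 0.0583936; 2: 0.108696.
Posterior ∝ prior × likelihood. Numerator for 1: 0.58·0.0583936 = 0.0338683.
Normalizing constant: 0.58·0.0583936 + 0.42·0.108696 = 0.0795204.
P(1 | observation) = 0.0338683 / 0.0795204 = 0.425906.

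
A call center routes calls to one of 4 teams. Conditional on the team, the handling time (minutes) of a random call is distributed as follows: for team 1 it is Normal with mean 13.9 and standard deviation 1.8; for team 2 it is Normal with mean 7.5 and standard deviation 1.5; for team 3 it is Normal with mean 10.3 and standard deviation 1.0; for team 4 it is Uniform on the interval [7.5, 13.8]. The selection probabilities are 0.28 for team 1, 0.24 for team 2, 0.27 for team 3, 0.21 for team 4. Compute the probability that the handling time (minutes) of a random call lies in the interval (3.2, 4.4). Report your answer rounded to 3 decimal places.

0.004

Conditional on each team, P(3.2 < X < 4.4): 1: 6.3993e-08; 2: 0.0173087; 3: 1.81688e-09; 4: 0.
By total probability, P(3.2 < X < 4.4) = 0.28·6.3993e-08 + 0.24·0.0173087 + 0.27·1.81688e-09 + 0.21·0 = 0.0041541.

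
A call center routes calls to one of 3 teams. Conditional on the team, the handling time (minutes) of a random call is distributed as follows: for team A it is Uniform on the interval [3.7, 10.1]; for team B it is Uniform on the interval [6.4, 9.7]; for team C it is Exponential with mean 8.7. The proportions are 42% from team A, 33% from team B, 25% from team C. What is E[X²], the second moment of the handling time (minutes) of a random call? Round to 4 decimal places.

For each component E[X²] = Var + (mean)², giving A: 51.0233; B: 65.71; C: 151.38.
Overall E[X²] = 0.42·51.0233 + 0.33·65.71 + 0.25·151.38 = 80.9591.

80.9591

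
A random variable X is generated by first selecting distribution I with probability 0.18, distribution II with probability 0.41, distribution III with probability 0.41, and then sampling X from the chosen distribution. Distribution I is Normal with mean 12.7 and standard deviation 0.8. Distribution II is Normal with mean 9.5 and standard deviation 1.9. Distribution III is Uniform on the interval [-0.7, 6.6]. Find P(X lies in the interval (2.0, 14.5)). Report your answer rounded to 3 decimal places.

Conditional on each component, P(2.0 < X < 14.5): I: 0.987776; II: 0.995711; III: 0.630137.
By total probability, P(2.0 < X < 14.5) = 0.18·0.987776 + 0.41·0.995711 + 0.41·0.630137 = 0.844397.

0.844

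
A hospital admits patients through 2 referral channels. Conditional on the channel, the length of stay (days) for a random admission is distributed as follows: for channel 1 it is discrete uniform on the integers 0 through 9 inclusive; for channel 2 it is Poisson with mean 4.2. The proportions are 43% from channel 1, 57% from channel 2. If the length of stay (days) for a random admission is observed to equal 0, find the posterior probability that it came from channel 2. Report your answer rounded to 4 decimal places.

0.1658

Likelihoods P(X=0 | ·): 1: 0.1; 2: 0.0149956.
Posterior ∝ prior × likelihood. Numerator for 2: 0.57·0.0149956 = 0.00854748.
Normalizing constant: 0.43·0.1 + 0.57·0.0149956 = 0.0515475.
P(2 | observation) = 0.00854748 / 0.0515475 = 0.165818.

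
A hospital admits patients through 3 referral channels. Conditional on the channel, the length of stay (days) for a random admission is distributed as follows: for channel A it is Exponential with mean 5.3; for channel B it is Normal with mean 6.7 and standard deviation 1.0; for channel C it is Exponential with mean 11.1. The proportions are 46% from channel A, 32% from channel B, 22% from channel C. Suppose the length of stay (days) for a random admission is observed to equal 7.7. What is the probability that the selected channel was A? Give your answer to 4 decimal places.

Likelihoods f(7.7 | ·): A: 0.0441335; B: 0.241971; C: 0.0450204.
Posterior ∝ prior × likelihood. Numerator for A: 0.46·0.0441335 = 0.0203014.
Normalizing constant: 0.46·0.0441335 + 0.32·0.241971 + 0.22·0.0450204 = 0.107637.
P(A | observation) = 0.0203014 / 0.107637 = 0.188611.

0.1886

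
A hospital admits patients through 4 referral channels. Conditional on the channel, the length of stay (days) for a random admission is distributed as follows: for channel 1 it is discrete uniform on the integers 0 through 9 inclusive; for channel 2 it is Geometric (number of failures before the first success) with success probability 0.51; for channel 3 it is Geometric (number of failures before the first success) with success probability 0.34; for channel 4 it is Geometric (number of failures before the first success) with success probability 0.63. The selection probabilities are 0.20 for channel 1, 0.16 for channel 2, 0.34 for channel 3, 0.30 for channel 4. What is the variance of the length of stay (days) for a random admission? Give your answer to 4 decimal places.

6.1828

Per component, 1: μ=4.5, E[X²]=28.5; 2: μ=0.960784, E[X²]=2.807; 3: μ=1.94118, E[X²]=9.47751; 4: μ=0.587302, E[X²]=1.27715.
E[X] = 0.2·4.5 + 0.16·0.960784 + 0.34·1.94118 + 0.3·0.587302 = 1.88992.
E[X²] = 0.2·28.5 + 0.16·2.807 + 0.34·9.47751 + 0.3·1.27715 = 9.75462.
Var(X) = E[X²] − (E[X])² = 9.75462 − 3.57178 = 6.18283.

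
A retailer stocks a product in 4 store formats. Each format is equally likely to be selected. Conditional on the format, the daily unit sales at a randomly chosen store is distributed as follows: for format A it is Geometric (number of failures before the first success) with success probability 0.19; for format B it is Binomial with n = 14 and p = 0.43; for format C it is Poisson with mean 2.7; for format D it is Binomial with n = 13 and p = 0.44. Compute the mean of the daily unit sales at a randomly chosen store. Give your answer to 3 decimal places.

4.676

Component means — A: 4.26316; B: 6.02; C: 2.7; D: 5.72.
E[X] = 0.25·4.26316 + 0.25·6.02 + 0.25·2.7 + 0.25·5.72 = 4.67579.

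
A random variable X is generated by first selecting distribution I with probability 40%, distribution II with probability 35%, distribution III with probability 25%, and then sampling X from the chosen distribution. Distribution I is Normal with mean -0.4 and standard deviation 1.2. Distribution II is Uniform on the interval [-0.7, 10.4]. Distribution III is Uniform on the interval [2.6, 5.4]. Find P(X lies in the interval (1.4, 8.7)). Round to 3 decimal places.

0.507

Conditional on each component, P(1.4 < X < 8.7): I: 0.0668072; II: 0.657658; III: 1.
By total probability, P(1.4 < X < 8.7) = 0.4·0.0668072 + 0.35·0.657658 + 0.25·1 = 0.506903.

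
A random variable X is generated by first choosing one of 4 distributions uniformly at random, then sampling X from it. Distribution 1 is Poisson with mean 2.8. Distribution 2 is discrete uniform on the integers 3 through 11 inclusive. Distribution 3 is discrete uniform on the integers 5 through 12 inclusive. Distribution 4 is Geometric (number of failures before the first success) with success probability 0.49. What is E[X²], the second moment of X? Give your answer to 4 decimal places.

36.7535

For each component E[X²] = Var + (mean)², giving 1: 10.64; 2: 55.6667; 3: 77.5; 4: 3.20741.
Overall E[X²] = 0.25·10.64 + 0.25·55.6667 + 0.25·77.5 + 0.25·3.20741 = 36.7535.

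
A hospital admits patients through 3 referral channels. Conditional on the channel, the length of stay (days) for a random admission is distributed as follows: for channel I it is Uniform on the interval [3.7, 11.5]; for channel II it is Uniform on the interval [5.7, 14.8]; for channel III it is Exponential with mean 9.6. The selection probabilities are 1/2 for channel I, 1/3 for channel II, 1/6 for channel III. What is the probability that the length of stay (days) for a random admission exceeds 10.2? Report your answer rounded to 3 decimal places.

0.309

Conditional on each channel, P(X > 10.2): I: 0.166667; II: 0.505495; III: 0.345591.
By total probability, P(X > 10.2) = 0.5·0.166667 + 0.333333·0.505495 + 0.166667·0.345591 = 0.30943.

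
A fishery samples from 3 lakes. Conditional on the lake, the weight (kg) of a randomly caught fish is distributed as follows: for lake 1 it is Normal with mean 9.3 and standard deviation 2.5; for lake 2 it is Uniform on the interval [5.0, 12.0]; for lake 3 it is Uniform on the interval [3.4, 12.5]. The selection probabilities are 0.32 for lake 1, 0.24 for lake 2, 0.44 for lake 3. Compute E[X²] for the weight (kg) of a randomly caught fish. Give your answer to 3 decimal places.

78.842

For each component E[X²] = Var + (mean)², giving 1: 92.74; 2: 76.3333; 3: 70.1033.
Overall E[X²] = 0.32·92.74 + 0.24·76.3333 + 0.44·70.1033 = 78.8423.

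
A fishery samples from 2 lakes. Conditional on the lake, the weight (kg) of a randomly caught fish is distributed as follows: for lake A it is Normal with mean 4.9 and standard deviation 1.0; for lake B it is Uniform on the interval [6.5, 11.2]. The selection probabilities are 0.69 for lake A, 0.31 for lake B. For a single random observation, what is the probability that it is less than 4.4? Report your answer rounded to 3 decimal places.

0.213

Conditional on each lake, P(X < 4.4): A: 0.308538; B: 0.
By total probability, P(X < 4.4) = 0.69·0.308538 + 0.31·0 = 0.212891.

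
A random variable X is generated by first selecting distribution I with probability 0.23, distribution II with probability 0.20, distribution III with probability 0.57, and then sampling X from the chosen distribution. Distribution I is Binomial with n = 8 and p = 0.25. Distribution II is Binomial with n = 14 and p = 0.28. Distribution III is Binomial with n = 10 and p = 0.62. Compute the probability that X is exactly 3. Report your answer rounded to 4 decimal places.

0.1095

Conditional on each component, P(X = 3): I: 0.207642; II: 0.215394; III: 0.0327221.
By total probability, P(X = 3) = 0.23·0.207642 + 0.2·0.215394 + 0.57·0.0327221 = 0.109488.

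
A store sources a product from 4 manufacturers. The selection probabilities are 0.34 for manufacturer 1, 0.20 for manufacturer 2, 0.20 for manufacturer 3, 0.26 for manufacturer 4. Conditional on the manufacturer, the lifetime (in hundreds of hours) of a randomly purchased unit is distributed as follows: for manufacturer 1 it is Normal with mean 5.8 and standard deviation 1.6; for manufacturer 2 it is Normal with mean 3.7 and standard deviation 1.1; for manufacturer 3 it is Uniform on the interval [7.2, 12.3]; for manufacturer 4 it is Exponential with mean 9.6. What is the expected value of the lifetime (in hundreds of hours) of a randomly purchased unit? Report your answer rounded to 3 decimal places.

Component means — 1: 5.8; 2: 3.7; 3: 9.75; 4: 9.6.
E[X] = 0.34·5.8 + 0.2·3.7 + 0.2·9.75 + 0.26·9.6 = 7.158.

7.158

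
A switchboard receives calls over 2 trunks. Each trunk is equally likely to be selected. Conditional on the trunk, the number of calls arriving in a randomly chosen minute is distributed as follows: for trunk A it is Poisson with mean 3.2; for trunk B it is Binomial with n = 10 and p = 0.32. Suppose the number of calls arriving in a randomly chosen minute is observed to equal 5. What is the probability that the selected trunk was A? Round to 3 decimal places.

Likelihoods P(X=5 | ·): A: 0.113979; B: 0.122941.
Posterior ∝ prior × likelihood. Numerator for A: 0.5·0.113979 = 0.0569897.
Normalizing constant: 0.5·0.113979 + 0.5·0.122941 = 0.11846.
P(A | observation) = 0.0569897 / 0.11846 = 0.481088.

0.481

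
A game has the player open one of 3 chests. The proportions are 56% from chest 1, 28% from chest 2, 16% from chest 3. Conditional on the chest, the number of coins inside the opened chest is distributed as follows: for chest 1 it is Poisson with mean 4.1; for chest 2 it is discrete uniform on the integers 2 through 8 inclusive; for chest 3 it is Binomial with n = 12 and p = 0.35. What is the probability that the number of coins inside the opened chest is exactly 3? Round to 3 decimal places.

Conditional on each chest, P(X = 3): 1: 0.190368; 2: 0.142857; 3: 0.195365.
By total probability, P(X = 3) = 0.56·0.190368 + 0.28·0.142857 + 0.16·0.195365 = 0.177864.

0.178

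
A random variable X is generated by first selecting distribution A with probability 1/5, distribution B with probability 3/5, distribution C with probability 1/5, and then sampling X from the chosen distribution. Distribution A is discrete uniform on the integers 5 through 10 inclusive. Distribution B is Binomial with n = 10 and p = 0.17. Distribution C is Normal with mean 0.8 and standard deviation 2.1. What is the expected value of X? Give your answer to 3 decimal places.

Component means — A: 7.5; B: 1.7; C: 0.8.
E[X] = 0.2·7.5 + 0.6·1.7 + 0.2·0.8 = 2.68.

2.680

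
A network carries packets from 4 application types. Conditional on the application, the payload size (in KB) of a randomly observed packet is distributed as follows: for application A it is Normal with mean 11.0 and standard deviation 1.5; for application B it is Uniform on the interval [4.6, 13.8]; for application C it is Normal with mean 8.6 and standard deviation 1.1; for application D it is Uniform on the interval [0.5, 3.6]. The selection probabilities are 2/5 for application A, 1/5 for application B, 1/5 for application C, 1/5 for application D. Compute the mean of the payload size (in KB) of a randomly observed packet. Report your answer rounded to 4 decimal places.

8.3700

Component means — A: 11; B: 9.2; C: 8.6; D: 2.05.
E[X] = 0.4·11 + 0.2·9.2 + 0.2·8.6 + 0.2·2.05 = 8.37.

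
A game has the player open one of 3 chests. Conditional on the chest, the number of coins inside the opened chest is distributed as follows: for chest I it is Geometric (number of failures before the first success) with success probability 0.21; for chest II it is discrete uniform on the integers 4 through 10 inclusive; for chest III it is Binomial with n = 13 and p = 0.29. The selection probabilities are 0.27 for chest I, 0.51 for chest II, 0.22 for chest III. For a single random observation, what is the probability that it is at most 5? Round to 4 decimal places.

0.5381

Conditional on each chest, P(X ≤ 5): I: 0.756913; II: 0.285714; III: 0.854512.
By total probability, P(X ≤ 5) = 0.27·0.756913 + 0.51·0.285714 + 0.22·0.854512 = 0.538073.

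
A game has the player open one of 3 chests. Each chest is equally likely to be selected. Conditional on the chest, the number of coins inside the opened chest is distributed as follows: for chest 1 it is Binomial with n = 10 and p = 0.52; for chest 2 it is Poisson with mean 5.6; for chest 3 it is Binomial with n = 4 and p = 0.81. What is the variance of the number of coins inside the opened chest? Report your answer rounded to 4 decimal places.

Per component, 1: μ=5.2, E[X²]=29.536; 2: μ=5.6, E[X²]=36.96; 3: μ=3.24, E[X²]=11.1132.
E[X] = 0.333333·5.2 + 0.333333·5.6 + 0.333333·3.24 = 4.68.
E[X²] = 0.333333·29.536 + 0.333333·36.96 + 0.333333·11.1132 = 25.8697.
Var(X) = E[X²] − (E[X])² = 25.8697 − 21.9024 = 3.96733.

3.9673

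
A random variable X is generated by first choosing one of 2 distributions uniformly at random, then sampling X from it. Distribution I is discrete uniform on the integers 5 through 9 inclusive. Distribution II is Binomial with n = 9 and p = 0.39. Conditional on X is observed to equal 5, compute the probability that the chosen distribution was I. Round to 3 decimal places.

Likelihoods P(X=5 | ·): I: 0.2; II: 0.157403.
Posterior ∝ prior × likelihood. Numerator for I: 0.5·0.2 = 0.1.
Normalizing constant: 0.5·0.2 + 0.5·0.157403 = 0.178701.
P(I | observation) = 0.1 / 0.178701 = 0.559592.

0.560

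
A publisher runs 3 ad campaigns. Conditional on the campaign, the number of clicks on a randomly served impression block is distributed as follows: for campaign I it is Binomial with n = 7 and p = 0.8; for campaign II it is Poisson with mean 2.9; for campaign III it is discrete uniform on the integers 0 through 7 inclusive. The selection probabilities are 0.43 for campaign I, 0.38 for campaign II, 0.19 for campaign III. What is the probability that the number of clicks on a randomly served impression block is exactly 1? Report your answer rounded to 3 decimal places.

Conditional on each campaign, P(X = 1): I: 0.0003584; II: 0.159567; III: 0.125.
By total probability, P(X = 1) = 0.43·0.0003584 + 0.38·0.159567 + 0.19·0.125 = 0.0845397.

0.085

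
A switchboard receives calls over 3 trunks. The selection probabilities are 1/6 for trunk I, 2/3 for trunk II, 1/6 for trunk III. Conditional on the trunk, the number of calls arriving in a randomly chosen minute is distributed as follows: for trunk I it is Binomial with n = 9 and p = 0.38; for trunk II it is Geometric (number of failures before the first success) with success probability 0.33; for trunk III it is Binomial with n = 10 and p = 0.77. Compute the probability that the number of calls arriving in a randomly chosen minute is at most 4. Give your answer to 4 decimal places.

Conditional on each trunk, P(X ≤ 4): I: 0.773776; II: 0.864987; III: 0.0130167.
By total probability, P(X ≤ 4) = 0.166667·0.773776 + 0.666667·0.864987 + 0.166667·0.0130167 = 0.707791.

0.7078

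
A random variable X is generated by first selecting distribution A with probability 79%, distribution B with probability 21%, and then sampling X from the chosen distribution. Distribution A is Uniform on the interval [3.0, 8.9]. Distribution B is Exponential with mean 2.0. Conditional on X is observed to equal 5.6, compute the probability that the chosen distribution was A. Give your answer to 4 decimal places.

Likelihoods f(5.6 | ·): A: 0.169492; B: 0.030405.
Posterior ∝ prior × likelihood. Numerator for A: 0.79·0.169492 = 0.133898.
Normalizing constant: 0.79·0.169492 + 0.21·0.030405 = 0.140283.
P(A | observation) = 0.133898 / 0.140283 = 0.954485.

0.9545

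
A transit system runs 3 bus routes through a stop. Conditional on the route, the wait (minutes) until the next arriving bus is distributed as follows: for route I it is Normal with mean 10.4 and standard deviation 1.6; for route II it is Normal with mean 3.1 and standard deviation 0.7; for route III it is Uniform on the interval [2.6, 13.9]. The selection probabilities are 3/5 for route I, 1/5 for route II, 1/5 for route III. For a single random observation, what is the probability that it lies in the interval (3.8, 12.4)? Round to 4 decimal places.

Conditional on each route, P(3.8 < X < 12.4): I: 0.894332; II: 0.158655; III: 0.761062.
By total probability, P(3.8 < X < 12.4) = 0.6·0.894332 + 0.2·0.158655 + 0.2·0.761062 = 0.720542.

0.7205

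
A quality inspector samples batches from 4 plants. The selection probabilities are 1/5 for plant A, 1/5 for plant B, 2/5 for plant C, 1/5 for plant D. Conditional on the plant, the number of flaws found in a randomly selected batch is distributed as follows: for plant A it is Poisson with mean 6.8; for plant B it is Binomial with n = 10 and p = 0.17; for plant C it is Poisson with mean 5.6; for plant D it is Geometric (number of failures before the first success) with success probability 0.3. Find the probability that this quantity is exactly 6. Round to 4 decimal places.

0.1015

Conditional on each plant, P(X = 6): A: 0.152939; B: 0.00240561; C: 0.158397; D: 0.0352947.
By total probability, P(X = 6) = 0.2·0.152939 + 0.2·0.00240561 + 0.4·0.158397 + 0.2·0.0352947 = 0.101487.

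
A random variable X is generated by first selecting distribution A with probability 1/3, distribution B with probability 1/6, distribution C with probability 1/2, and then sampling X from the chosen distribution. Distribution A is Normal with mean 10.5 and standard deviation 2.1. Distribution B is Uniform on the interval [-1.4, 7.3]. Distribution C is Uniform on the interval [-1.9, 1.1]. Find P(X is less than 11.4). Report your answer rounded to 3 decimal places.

Conditional on each component, P(X < 11.4): A: 0.665882; B: 1; C: 1.
By total probability, P(X < 11.4) = 0.333333·0.665882 + 0.166667·1 + 0.5·1 = 0.888627.

0.889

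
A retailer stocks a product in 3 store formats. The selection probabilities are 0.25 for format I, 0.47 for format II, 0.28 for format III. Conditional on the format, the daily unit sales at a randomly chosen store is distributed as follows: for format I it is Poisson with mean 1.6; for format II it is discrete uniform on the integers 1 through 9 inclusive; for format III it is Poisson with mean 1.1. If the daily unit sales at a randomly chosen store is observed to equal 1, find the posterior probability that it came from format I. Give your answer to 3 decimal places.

Likelihoods P(X=1 | ·): I: 0.323034; II: 0.111111; III: 0.366158.
Posterior ∝ prior × likelihood. Numerator for I: 0.25·0.323034 = 0.0807586.
Normalizing constant: 0.25·0.323034 + 0.47·0.111111 + 0.28·0.366158 = 0.235505.
P(I | observation) = 0.0807586 / 0.235505 = 0.342917.

0.343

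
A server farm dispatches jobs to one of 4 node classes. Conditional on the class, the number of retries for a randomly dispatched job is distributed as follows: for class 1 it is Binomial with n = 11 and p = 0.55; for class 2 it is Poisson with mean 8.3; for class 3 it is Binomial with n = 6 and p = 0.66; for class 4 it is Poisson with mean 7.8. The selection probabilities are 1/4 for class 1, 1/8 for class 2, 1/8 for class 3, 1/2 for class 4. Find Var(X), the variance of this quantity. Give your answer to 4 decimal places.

7.6955

Per component, 1: μ=6.05, E[X²]=39.325; 2: μ=8.3, E[X²]=77.19; 3: μ=3.96, E[X²]=17.028; 4: μ=7.8, E[X²]=68.64.
E[X] = 0.25·6.05 + 0.125·8.3 + 0.125·3.96 + 0.5·7.8 = 6.945.
E[X²] = 0.25·39.325 + 0.125·77.19 + 0.125·17.028 + 0.5·68.64 = 55.9285.
Var(X) = E[X²] − (E[X])² = 55.9285 − 48.233 = 7.69547.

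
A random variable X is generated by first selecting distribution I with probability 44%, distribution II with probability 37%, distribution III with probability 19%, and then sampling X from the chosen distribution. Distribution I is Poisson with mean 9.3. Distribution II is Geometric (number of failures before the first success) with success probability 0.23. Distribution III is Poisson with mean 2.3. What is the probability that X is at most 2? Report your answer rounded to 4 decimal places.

0.3165

Conditional on each component, P(X ≤ 2): I: 0.00489531; II: 0.543467; III: 0.596039.
By total probability, P(X ≤ 2) = 0.44·0.00489531 + 0.37·0.543467 + 0.19·0.596039 = 0.316484.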